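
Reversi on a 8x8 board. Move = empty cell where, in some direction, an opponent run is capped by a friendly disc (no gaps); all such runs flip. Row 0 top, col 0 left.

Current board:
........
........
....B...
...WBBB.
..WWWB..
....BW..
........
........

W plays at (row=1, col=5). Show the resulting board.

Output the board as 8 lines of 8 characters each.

Answer: ........
.....W..
....W...
...WBBB.
..WWWB..
....BW..
........
........

Derivation:
Place W at (1,5); scan 8 dirs for brackets.
Dir NW: first cell '.' (not opp) -> no flip
Dir N: first cell '.' (not opp) -> no flip
Dir NE: first cell '.' (not opp) -> no flip
Dir W: first cell '.' (not opp) -> no flip
Dir E: first cell '.' (not opp) -> no flip
Dir SW: opp run (2,4) capped by W -> flip
Dir S: first cell '.' (not opp) -> no flip
Dir SE: first cell '.' (not opp) -> no flip
All flips: (2,4)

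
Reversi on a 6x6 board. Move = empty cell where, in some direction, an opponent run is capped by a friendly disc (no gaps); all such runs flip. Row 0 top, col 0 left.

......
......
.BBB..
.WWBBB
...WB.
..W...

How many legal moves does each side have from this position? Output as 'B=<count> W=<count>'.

-- B to move --
(2,0): no bracket -> illegal
(3,0): flips 2 -> legal
(4,0): flips 1 -> legal
(4,1): flips 2 -> legal
(4,2): flips 2 -> legal
(5,1): no bracket -> illegal
(5,3): flips 1 -> legal
(5,4): flips 2 -> legal
B mobility = 6
-- W to move --
(1,0): flips 1 -> legal
(1,1): flips 1 -> legal
(1,2): flips 1 -> legal
(1,3): flips 3 -> legal
(1,4): flips 1 -> legal
(2,0): no bracket -> illegal
(2,4): no bracket -> illegal
(2,5): flips 1 -> legal
(3,0): no bracket -> illegal
(4,2): no bracket -> illegal
(4,5): flips 1 -> legal
(5,3): no bracket -> illegal
(5,4): no bracket -> illegal
(5,5): no bracket -> illegal
W mobility = 7

Answer: B=6 W=7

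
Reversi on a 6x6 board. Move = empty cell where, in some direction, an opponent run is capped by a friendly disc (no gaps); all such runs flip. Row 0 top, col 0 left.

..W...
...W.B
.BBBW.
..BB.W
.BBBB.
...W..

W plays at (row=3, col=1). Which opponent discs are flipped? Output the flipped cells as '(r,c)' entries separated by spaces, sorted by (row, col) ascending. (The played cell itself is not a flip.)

Dir NW: first cell '.' (not opp) -> no flip
Dir N: opp run (2,1), next='.' -> no flip
Dir NE: opp run (2,2) capped by W -> flip
Dir W: first cell '.' (not opp) -> no flip
Dir E: opp run (3,2) (3,3), next='.' -> no flip
Dir SW: first cell '.' (not opp) -> no flip
Dir S: opp run (4,1), next='.' -> no flip
Dir SE: opp run (4,2) capped by W -> flip

Answer: (2,2) (4,2)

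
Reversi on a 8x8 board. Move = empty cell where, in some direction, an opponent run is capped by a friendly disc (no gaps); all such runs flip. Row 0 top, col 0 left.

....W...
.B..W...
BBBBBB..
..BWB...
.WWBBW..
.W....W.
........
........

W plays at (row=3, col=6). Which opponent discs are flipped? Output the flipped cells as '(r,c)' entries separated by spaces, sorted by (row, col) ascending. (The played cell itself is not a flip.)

Answer: (2,5)

Derivation:
Dir NW: opp run (2,5) capped by W -> flip
Dir N: first cell '.' (not opp) -> no flip
Dir NE: first cell '.' (not opp) -> no flip
Dir W: first cell '.' (not opp) -> no flip
Dir E: first cell '.' (not opp) -> no flip
Dir SW: first cell 'W' (not opp) -> no flip
Dir S: first cell '.' (not opp) -> no flip
Dir SE: first cell '.' (not opp) -> no flip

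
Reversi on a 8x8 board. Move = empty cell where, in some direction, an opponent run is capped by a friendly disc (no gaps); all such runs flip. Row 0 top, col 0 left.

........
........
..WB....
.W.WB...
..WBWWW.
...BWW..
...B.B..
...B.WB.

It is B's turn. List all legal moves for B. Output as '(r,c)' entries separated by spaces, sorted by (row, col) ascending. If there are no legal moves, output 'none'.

(1,1): no bracket -> illegal
(1,2): no bracket -> illegal
(1,3): no bracket -> illegal
(2,0): flips 2 -> legal
(2,1): flips 1 -> legal
(2,4): no bracket -> illegal
(3,0): no bracket -> illegal
(3,2): flips 1 -> legal
(3,5): flips 3 -> legal
(3,6): flips 2 -> legal
(3,7): no bracket -> illegal
(4,0): no bracket -> illegal
(4,1): flips 1 -> legal
(4,7): flips 3 -> legal
(5,1): no bracket -> illegal
(5,2): no bracket -> illegal
(5,6): flips 3 -> legal
(5,7): no bracket -> illegal
(6,4): flips 2 -> legal
(6,6): no bracket -> illegal
(7,4): flips 1 -> legal

Answer: (2,0) (2,1) (3,2) (3,5) (3,6) (4,1) (4,7) (5,6) (6,4) (7,4)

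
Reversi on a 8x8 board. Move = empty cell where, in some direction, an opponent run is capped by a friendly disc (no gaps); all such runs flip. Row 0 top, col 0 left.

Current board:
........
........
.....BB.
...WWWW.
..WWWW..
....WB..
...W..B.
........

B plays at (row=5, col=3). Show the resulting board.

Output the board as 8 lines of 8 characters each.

Answer: ........
........
.....BB.
...WWBW.
..WWBW..
...BBB..
...W..B.
........

Derivation:
Place B at (5,3); scan 8 dirs for brackets.
Dir NW: opp run (4,2), next='.' -> no flip
Dir N: opp run (4,3) (3,3), next='.' -> no flip
Dir NE: opp run (4,4) (3,5) capped by B -> flip
Dir W: first cell '.' (not opp) -> no flip
Dir E: opp run (5,4) capped by B -> flip
Dir SW: first cell '.' (not opp) -> no flip
Dir S: opp run (6,3), next='.' -> no flip
Dir SE: first cell '.' (not opp) -> no flip
All flips: (3,5) (4,4) (5,4)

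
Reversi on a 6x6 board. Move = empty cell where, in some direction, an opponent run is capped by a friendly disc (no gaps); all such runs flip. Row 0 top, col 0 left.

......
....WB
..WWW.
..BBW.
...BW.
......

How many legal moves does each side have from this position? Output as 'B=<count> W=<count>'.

-- B to move --
(0,3): no bracket -> illegal
(0,4): no bracket -> illegal
(0,5): flips 2 -> legal
(1,1): flips 1 -> legal
(1,2): flips 1 -> legal
(1,3): flips 2 -> legal
(2,1): no bracket -> illegal
(2,5): flips 1 -> legal
(3,1): no bracket -> illegal
(3,5): flips 1 -> legal
(4,5): flips 1 -> legal
(5,3): no bracket -> illegal
(5,4): no bracket -> illegal
(5,5): flips 1 -> legal
B mobility = 8
-- W to move --
(0,4): no bracket -> illegal
(0,5): no bracket -> illegal
(2,1): no bracket -> illegal
(2,5): no bracket -> illegal
(3,1): flips 2 -> legal
(4,1): flips 1 -> legal
(4,2): flips 3 -> legal
(5,2): flips 1 -> legal
(5,3): flips 2 -> legal
(5,4): no bracket -> illegal
W mobility = 5

Answer: B=8 W=5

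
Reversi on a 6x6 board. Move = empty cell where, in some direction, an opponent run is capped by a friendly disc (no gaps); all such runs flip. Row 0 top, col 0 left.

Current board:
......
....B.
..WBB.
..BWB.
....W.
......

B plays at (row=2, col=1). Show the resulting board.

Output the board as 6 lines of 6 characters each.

Place B at (2,1); scan 8 dirs for brackets.
Dir NW: first cell '.' (not opp) -> no flip
Dir N: first cell '.' (not opp) -> no flip
Dir NE: first cell '.' (not opp) -> no flip
Dir W: first cell '.' (not opp) -> no flip
Dir E: opp run (2,2) capped by B -> flip
Dir SW: first cell '.' (not opp) -> no flip
Dir S: first cell '.' (not opp) -> no flip
Dir SE: first cell 'B' (not opp) -> no flip
All flips: (2,2)

Answer: ......
....B.
.BBBB.
..BWB.
....W.
......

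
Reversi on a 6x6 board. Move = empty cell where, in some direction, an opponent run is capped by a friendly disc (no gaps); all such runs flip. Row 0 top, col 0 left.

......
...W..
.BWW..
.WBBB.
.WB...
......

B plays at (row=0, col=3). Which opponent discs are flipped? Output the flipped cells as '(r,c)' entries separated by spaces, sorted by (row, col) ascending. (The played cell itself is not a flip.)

Dir NW: edge -> no flip
Dir N: edge -> no flip
Dir NE: edge -> no flip
Dir W: first cell '.' (not opp) -> no flip
Dir E: first cell '.' (not opp) -> no flip
Dir SW: first cell '.' (not opp) -> no flip
Dir S: opp run (1,3) (2,3) capped by B -> flip
Dir SE: first cell '.' (not opp) -> no flip

Answer: (1,3) (2,3)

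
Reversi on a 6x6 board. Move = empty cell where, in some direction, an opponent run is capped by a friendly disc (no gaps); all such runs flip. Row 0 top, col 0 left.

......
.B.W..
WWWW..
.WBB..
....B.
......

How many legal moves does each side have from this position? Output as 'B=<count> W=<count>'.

Answer: B=6 W=8

Derivation:
-- B to move --
(0,2): no bracket -> illegal
(0,3): flips 2 -> legal
(0,4): no bracket -> illegal
(1,0): flips 1 -> legal
(1,2): flips 1 -> legal
(1,4): flips 1 -> legal
(2,4): no bracket -> illegal
(3,0): flips 1 -> legal
(3,4): no bracket -> illegal
(4,0): no bracket -> illegal
(4,1): flips 2 -> legal
(4,2): no bracket -> illegal
B mobility = 6
-- W to move --
(0,0): flips 1 -> legal
(0,1): flips 1 -> legal
(0,2): flips 1 -> legal
(1,0): no bracket -> illegal
(1,2): no bracket -> illegal
(2,4): no bracket -> illegal
(3,4): flips 2 -> legal
(3,5): no bracket -> illegal
(4,1): flips 1 -> legal
(4,2): flips 1 -> legal
(4,3): flips 2 -> legal
(4,5): no bracket -> illegal
(5,3): no bracket -> illegal
(5,4): no bracket -> illegal
(5,5): flips 2 -> legal
W mobility = 8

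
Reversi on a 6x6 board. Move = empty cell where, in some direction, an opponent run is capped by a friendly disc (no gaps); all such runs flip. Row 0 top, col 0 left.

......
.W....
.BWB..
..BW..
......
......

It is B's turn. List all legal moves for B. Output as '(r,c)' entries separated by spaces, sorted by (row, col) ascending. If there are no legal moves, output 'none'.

Answer: (0,1) (1,2) (3,4) (4,3)

Derivation:
(0,0): no bracket -> illegal
(0,1): flips 1 -> legal
(0,2): no bracket -> illegal
(1,0): no bracket -> illegal
(1,2): flips 1 -> legal
(1,3): no bracket -> illegal
(2,0): no bracket -> illegal
(2,4): no bracket -> illegal
(3,1): no bracket -> illegal
(3,4): flips 1 -> legal
(4,2): no bracket -> illegal
(4,3): flips 1 -> legal
(4,4): no bracket -> illegal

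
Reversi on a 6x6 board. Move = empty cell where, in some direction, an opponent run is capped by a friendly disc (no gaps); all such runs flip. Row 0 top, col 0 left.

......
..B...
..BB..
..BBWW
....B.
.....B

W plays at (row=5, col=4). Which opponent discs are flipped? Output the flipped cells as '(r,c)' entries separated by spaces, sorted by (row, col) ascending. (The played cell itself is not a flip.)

Answer: (4,4)

Derivation:
Dir NW: first cell '.' (not opp) -> no flip
Dir N: opp run (4,4) capped by W -> flip
Dir NE: first cell '.' (not opp) -> no flip
Dir W: first cell '.' (not opp) -> no flip
Dir E: opp run (5,5), next=edge -> no flip
Dir SW: edge -> no flip
Dir S: edge -> no flip
Dir SE: edge -> no flip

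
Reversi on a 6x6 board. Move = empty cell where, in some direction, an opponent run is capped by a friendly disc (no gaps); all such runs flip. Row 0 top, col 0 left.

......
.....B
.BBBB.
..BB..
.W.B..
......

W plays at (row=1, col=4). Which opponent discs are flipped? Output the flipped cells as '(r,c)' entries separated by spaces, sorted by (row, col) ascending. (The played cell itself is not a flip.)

Dir NW: first cell '.' (not opp) -> no flip
Dir N: first cell '.' (not opp) -> no flip
Dir NE: first cell '.' (not opp) -> no flip
Dir W: first cell '.' (not opp) -> no flip
Dir E: opp run (1,5), next=edge -> no flip
Dir SW: opp run (2,3) (3,2) capped by W -> flip
Dir S: opp run (2,4), next='.' -> no flip
Dir SE: first cell '.' (not opp) -> no flip

Answer: (2,3) (3,2)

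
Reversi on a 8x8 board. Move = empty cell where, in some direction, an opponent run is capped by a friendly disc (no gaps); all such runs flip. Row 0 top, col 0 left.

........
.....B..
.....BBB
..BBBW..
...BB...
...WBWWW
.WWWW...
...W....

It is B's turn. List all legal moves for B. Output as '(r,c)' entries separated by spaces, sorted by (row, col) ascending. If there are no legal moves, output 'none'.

(2,4): no bracket -> illegal
(3,6): flips 1 -> legal
(4,2): no bracket -> illegal
(4,5): flips 1 -> legal
(4,6): no bracket -> illegal
(4,7): no bracket -> illegal
(5,0): no bracket -> illegal
(5,1): no bracket -> illegal
(5,2): flips 1 -> legal
(6,0): no bracket -> illegal
(6,5): no bracket -> illegal
(6,6): flips 1 -> legal
(6,7): no bracket -> illegal
(7,0): no bracket -> illegal
(7,1): flips 2 -> legal
(7,2): flips 1 -> legal
(7,4): flips 1 -> legal
(7,5): no bracket -> illegal

Answer: (3,6) (4,5) (5,2) (6,6) (7,1) (7,2) (7,4)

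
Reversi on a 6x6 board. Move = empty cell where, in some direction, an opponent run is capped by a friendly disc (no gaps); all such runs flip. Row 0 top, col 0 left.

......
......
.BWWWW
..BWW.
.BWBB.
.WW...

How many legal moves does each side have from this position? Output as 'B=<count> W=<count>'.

Answer: B=5 W=9

Derivation:
-- B to move --
(1,1): flips 2 -> legal
(1,2): flips 1 -> legal
(1,3): flips 2 -> legal
(1,4): flips 3 -> legal
(1,5): no bracket -> illegal
(3,1): no bracket -> illegal
(3,5): flips 2 -> legal
(4,0): no bracket -> illegal
(4,5): no bracket -> illegal
(5,0): no bracket -> illegal
(5,3): no bracket -> illegal
B mobility = 5
-- W to move --
(1,0): no bracket -> illegal
(1,1): no bracket -> illegal
(1,2): no bracket -> illegal
(2,0): flips 1 -> legal
(3,0): flips 1 -> legal
(3,1): flips 2 -> legal
(3,5): no bracket -> illegal
(4,0): flips 1 -> legal
(4,5): flips 2 -> legal
(5,0): flips 2 -> legal
(5,3): flips 1 -> legal
(5,4): flips 1 -> legal
(5,5): flips 1 -> legal
W mobility = 9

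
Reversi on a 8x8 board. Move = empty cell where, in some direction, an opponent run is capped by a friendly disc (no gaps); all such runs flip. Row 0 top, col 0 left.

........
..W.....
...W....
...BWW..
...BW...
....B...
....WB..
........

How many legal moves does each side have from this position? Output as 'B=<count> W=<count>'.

Answer: B=8 W=6

Derivation:
-- B to move --
(0,1): no bracket -> illegal
(0,2): no bracket -> illegal
(0,3): no bracket -> illegal
(1,1): no bracket -> illegal
(1,3): flips 1 -> legal
(1,4): no bracket -> illegal
(2,1): no bracket -> illegal
(2,2): no bracket -> illegal
(2,4): flips 2 -> legal
(2,5): flips 1 -> legal
(2,6): no bracket -> illegal
(3,2): no bracket -> illegal
(3,6): flips 2 -> legal
(4,5): flips 1 -> legal
(4,6): no bracket -> illegal
(5,3): no bracket -> illegal
(5,5): flips 1 -> legal
(6,3): flips 1 -> legal
(7,3): no bracket -> illegal
(7,4): flips 1 -> legal
(7,5): no bracket -> illegal
B mobility = 8
-- W to move --
(2,2): flips 1 -> legal
(2,4): no bracket -> illegal
(3,2): flips 1 -> legal
(4,2): flips 1 -> legal
(4,5): no bracket -> illegal
(5,2): flips 1 -> legal
(5,3): flips 2 -> legal
(5,5): no bracket -> illegal
(5,6): no bracket -> illegal
(6,3): no bracket -> illegal
(6,6): flips 1 -> legal
(7,4): no bracket -> illegal
(7,5): no bracket -> illegal
(7,6): no bracket -> illegal
W mobility = 6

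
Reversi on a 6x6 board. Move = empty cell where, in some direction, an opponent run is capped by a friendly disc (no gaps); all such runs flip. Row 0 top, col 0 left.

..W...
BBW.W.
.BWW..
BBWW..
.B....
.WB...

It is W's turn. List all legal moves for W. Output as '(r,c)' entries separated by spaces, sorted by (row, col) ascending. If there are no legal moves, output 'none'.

(0,0): flips 1 -> legal
(0,1): flips 4 -> legal
(2,0): flips 2 -> legal
(4,0): flips 1 -> legal
(4,2): no bracket -> illegal
(4,3): no bracket -> illegal
(5,0): flips 1 -> legal
(5,3): flips 1 -> legal

Answer: (0,0) (0,1) (2,0) (4,0) (5,0) (5,3)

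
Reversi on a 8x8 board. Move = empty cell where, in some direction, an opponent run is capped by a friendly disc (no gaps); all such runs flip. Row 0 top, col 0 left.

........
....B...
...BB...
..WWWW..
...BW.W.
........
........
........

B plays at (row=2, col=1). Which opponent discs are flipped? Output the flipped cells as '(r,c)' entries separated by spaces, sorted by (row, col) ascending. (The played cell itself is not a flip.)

Dir NW: first cell '.' (not opp) -> no flip
Dir N: first cell '.' (not opp) -> no flip
Dir NE: first cell '.' (not opp) -> no flip
Dir W: first cell '.' (not opp) -> no flip
Dir E: first cell '.' (not opp) -> no flip
Dir SW: first cell '.' (not opp) -> no flip
Dir S: first cell '.' (not opp) -> no flip
Dir SE: opp run (3,2) capped by B -> flip

Answer: (3,2)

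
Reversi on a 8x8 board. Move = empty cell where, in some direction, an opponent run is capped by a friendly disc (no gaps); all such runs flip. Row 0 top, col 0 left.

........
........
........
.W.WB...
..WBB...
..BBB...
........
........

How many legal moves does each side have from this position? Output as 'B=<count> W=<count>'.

-- B to move --
(2,0): flips 2 -> legal
(2,1): no bracket -> illegal
(2,2): flips 1 -> legal
(2,3): flips 1 -> legal
(2,4): no bracket -> illegal
(3,0): no bracket -> illegal
(3,2): flips 2 -> legal
(4,0): no bracket -> illegal
(4,1): flips 1 -> legal
(5,1): no bracket -> illegal
B mobility = 5
-- W to move --
(2,3): no bracket -> illegal
(2,4): no bracket -> illegal
(2,5): no bracket -> illegal
(3,2): no bracket -> illegal
(3,5): flips 1 -> legal
(4,1): no bracket -> illegal
(4,5): flips 2 -> legal
(5,1): no bracket -> illegal
(5,5): flips 1 -> legal
(6,1): no bracket -> illegal
(6,2): flips 1 -> legal
(6,3): flips 2 -> legal
(6,4): flips 1 -> legal
(6,5): no bracket -> illegal
W mobility = 6

Answer: B=5 W=6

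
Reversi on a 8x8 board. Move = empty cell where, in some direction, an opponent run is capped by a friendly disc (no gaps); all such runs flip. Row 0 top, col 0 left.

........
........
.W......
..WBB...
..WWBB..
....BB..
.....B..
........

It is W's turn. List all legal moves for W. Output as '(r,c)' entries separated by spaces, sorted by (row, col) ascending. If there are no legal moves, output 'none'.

(2,2): no bracket -> illegal
(2,3): flips 1 -> legal
(2,4): flips 1 -> legal
(2,5): flips 1 -> legal
(3,5): flips 2 -> legal
(3,6): no bracket -> illegal
(4,6): flips 2 -> legal
(5,3): no bracket -> illegal
(5,6): no bracket -> illegal
(6,3): no bracket -> illegal
(6,4): no bracket -> illegal
(6,6): no bracket -> illegal
(7,4): no bracket -> illegal
(7,5): no bracket -> illegal
(7,6): flips 2 -> legal

Answer: (2,3) (2,4) (2,5) (3,5) (4,6) (7,6)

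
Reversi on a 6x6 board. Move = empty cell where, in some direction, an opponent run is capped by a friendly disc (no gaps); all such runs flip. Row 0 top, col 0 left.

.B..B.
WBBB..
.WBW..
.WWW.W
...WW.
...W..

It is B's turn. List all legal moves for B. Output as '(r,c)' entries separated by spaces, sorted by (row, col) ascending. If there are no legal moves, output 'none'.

Answer: (2,0) (2,4) (3,0) (3,4) (4,0) (4,1) (4,2) (5,5)

Derivation:
(0,0): no bracket -> illegal
(1,4): no bracket -> illegal
(2,0): flips 1 -> legal
(2,4): flips 1 -> legal
(2,5): no bracket -> illegal
(3,0): flips 1 -> legal
(3,4): flips 1 -> legal
(4,0): flips 1 -> legal
(4,1): flips 2 -> legal
(4,2): flips 1 -> legal
(4,5): no bracket -> illegal
(5,2): no bracket -> illegal
(5,4): no bracket -> illegal
(5,5): flips 2 -> legal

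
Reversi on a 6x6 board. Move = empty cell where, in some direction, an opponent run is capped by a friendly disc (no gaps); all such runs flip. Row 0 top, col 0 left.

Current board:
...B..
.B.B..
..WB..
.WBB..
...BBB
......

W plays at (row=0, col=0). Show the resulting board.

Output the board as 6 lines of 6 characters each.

Answer: W..B..
.W.B..
..WB..
.WBB..
...BBB
......

Derivation:
Place W at (0,0); scan 8 dirs for brackets.
Dir NW: edge -> no flip
Dir N: edge -> no flip
Dir NE: edge -> no flip
Dir W: edge -> no flip
Dir E: first cell '.' (not opp) -> no flip
Dir SW: edge -> no flip
Dir S: first cell '.' (not opp) -> no flip
Dir SE: opp run (1,1) capped by W -> flip
All flips: (1,1)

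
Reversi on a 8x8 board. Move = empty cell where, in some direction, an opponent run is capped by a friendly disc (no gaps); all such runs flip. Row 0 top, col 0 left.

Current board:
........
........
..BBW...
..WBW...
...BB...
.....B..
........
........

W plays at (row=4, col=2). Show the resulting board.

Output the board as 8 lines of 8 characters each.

Answer: ........
........
..BBW...
..WWW...
..WBB...
.....B..
........
........

Derivation:
Place W at (4,2); scan 8 dirs for brackets.
Dir NW: first cell '.' (not opp) -> no flip
Dir N: first cell 'W' (not opp) -> no flip
Dir NE: opp run (3,3) capped by W -> flip
Dir W: first cell '.' (not opp) -> no flip
Dir E: opp run (4,3) (4,4), next='.' -> no flip
Dir SW: first cell '.' (not opp) -> no flip
Dir S: first cell '.' (not opp) -> no flip
Dir SE: first cell '.' (not opp) -> no flip
All flips: (3,3)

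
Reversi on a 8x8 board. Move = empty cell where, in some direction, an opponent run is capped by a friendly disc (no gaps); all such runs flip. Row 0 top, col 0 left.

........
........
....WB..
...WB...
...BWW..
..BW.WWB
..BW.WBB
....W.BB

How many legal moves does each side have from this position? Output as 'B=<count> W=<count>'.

-- B to move --
(1,3): no bracket -> illegal
(1,4): flips 1 -> legal
(1,5): no bracket -> illegal
(2,2): flips 3 -> legal
(2,3): flips 2 -> legal
(3,2): flips 1 -> legal
(3,5): flips 2 -> legal
(3,6): no bracket -> illegal
(4,2): no bracket -> illegal
(4,6): flips 3 -> legal
(4,7): no bracket -> illegal
(5,4): flips 5 -> legal
(6,4): flips 2 -> legal
(7,2): no bracket -> illegal
(7,3): flips 2 -> legal
(7,5): no bracket -> illegal
B mobility = 9
-- W to move --
(1,4): no bracket -> illegal
(1,5): no bracket -> illegal
(1,6): no bracket -> illegal
(2,3): flips 1 -> legal
(2,6): flips 1 -> legal
(3,2): no bracket -> illegal
(3,5): flips 1 -> legal
(3,6): no bracket -> illegal
(4,1): flips 1 -> legal
(4,2): flips 1 -> legal
(4,6): no bracket -> illegal
(4,7): no bracket -> illegal
(5,1): flips 1 -> legal
(5,4): no bracket -> illegal
(6,1): flips 1 -> legal
(7,1): flips 1 -> legal
(7,2): no bracket -> illegal
(7,3): no bracket -> illegal
(7,5): no bracket -> illegal
W mobility = 8

Answer: B=9 W=8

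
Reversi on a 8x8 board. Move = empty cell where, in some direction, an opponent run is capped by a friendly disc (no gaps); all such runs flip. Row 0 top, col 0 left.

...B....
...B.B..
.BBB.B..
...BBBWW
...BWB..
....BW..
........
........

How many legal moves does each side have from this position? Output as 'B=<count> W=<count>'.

Answer: B=6 W=11

Derivation:
-- B to move --
(2,6): no bracket -> illegal
(2,7): flips 1 -> legal
(4,6): no bracket -> illegal
(4,7): flips 1 -> legal
(5,3): flips 1 -> legal
(5,6): flips 1 -> legal
(6,4): no bracket -> illegal
(6,5): flips 1 -> legal
(6,6): flips 2 -> legal
B mobility = 6
-- W to move --
(0,2): no bracket -> illegal
(0,4): no bracket -> illegal
(0,5): flips 4 -> legal
(0,6): no bracket -> illegal
(1,0): no bracket -> illegal
(1,1): flips 2 -> legal
(1,2): no bracket -> illegal
(1,4): flips 1 -> legal
(1,6): no bracket -> illegal
(2,0): no bracket -> illegal
(2,4): flips 1 -> legal
(2,6): flips 1 -> legal
(3,0): no bracket -> illegal
(3,1): no bracket -> illegal
(3,2): flips 3 -> legal
(4,2): flips 1 -> legal
(4,6): flips 1 -> legal
(5,2): no bracket -> illegal
(5,3): flips 1 -> legal
(5,6): no bracket -> illegal
(6,3): flips 2 -> legal
(6,4): flips 1 -> legal
(6,5): no bracket -> illegal
W mobility = 11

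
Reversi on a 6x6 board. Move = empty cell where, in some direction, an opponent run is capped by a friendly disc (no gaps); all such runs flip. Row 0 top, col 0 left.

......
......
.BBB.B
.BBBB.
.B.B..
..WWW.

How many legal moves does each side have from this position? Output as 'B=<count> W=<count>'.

-- B to move --
(4,2): no bracket -> illegal
(4,4): no bracket -> illegal
(4,5): no bracket -> illegal
(5,1): no bracket -> illegal
(5,5): no bracket -> illegal
B mobility = 0
-- W to move --
(1,0): flips 3 -> legal
(1,1): no bracket -> illegal
(1,2): no bracket -> illegal
(1,3): flips 3 -> legal
(1,4): no bracket -> illegal
(1,5): no bracket -> illegal
(2,0): no bracket -> illegal
(2,4): no bracket -> illegal
(3,0): flips 1 -> legal
(3,5): no bracket -> illegal
(4,0): no bracket -> illegal
(4,2): no bracket -> illegal
(4,4): no bracket -> illegal
(4,5): no bracket -> illegal
(5,0): no bracket -> illegal
(5,1): no bracket -> illegal
W mobility = 3

Answer: B=0 W=3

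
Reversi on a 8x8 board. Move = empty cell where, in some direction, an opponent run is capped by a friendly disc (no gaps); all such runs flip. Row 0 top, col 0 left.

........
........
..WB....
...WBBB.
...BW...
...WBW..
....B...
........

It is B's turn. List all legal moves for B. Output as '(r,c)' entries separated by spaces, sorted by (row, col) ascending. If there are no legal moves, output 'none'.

(1,1): no bracket -> illegal
(1,2): no bracket -> illegal
(1,3): no bracket -> illegal
(2,1): flips 1 -> legal
(2,4): no bracket -> illegal
(3,1): no bracket -> illegal
(3,2): flips 1 -> legal
(4,2): flips 1 -> legal
(4,5): flips 1 -> legal
(4,6): flips 1 -> legal
(5,2): flips 1 -> legal
(5,6): flips 1 -> legal
(6,2): flips 2 -> legal
(6,3): flips 1 -> legal
(6,5): no bracket -> illegal
(6,6): no bracket -> illegal

Answer: (2,1) (3,2) (4,2) (4,5) (4,6) (5,2) (5,6) (6,2) (6,3)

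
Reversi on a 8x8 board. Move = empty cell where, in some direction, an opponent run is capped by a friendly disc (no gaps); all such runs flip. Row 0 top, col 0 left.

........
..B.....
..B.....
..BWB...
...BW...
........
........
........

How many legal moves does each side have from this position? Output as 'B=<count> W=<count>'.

-- B to move --
(2,3): flips 1 -> legal
(2,4): no bracket -> illegal
(3,5): no bracket -> illegal
(4,2): no bracket -> illegal
(4,5): flips 1 -> legal
(5,3): no bracket -> illegal
(5,4): flips 1 -> legal
(5,5): flips 2 -> legal
B mobility = 4
-- W to move --
(0,1): no bracket -> illegal
(0,2): no bracket -> illegal
(0,3): no bracket -> illegal
(1,1): flips 1 -> legal
(1,3): no bracket -> illegal
(2,1): no bracket -> illegal
(2,3): no bracket -> illegal
(2,4): flips 1 -> legal
(2,5): no bracket -> illegal
(3,1): flips 1 -> legal
(3,5): flips 1 -> legal
(4,1): no bracket -> illegal
(4,2): flips 1 -> legal
(4,5): no bracket -> illegal
(5,2): no bracket -> illegal
(5,3): flips 1 -> legal
(5,4): no bracket -> illegal
W mobility = 6

Answer: B=4 W=6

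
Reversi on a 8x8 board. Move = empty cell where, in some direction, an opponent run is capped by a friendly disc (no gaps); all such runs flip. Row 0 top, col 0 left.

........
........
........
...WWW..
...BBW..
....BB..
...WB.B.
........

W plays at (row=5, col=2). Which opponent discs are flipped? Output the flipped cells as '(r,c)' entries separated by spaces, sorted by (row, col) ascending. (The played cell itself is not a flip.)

Answer: (4,3)

Derivation:
Dir NW: first cell '.' (not opp) -> no flip
Dir N: first cell '.' (not opp) -> no flip
Dir NE: opp run (4,3) capped by W -> flip
Dir W: first cell '.' (not opp) -> no flip
Dir E: first cell '.' (not opp) -> no flip
Dir SW: first cell '.' (not opp) -> no flip
Dir S: first cell '.' (not opp) -> no flip
Dir SE: first cell 'W' (not opp) -> no flip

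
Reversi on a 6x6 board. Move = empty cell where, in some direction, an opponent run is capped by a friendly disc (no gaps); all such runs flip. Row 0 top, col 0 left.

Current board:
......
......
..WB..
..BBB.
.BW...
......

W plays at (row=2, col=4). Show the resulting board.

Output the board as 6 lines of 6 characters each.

Place W at (2,4); scan 8 dirs for brackets.
Dir NW: first cell '.' (not opp) -> no flip
Dir N: first cell '.' (not opp) -> no flip
Dir NE: first cell '.' (not opp) -> no flip
Dir W: opp run (2,3) capped by W -> flip
Dir E: first cell '.' (not opp) -> no flip
Dir SW: opp run (3,3) capped by W -> flip
Dir S: opp run (3,4), next='.' -> no flip
Dir SE: first cell '.' (not opp) -> no flip
All flips: (2,3) (3,3)

Answer: ......
......
..WWW.
..BWB.
.BW...
......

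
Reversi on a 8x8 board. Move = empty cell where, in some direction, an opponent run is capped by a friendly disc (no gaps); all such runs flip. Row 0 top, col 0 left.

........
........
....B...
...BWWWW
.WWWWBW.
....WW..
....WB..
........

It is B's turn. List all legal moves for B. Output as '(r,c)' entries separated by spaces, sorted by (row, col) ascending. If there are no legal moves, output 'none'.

(2,3): flips 1 -> legal
(2,5): flips 1 -> legal
(2,6): no bracket -> illegal
(2,7): flips 1 -> legal
(3,0): no bracket -> illegal
(3,1): no bracket -> illegal
(3,2): flips 2 -> legal
(4,0): flips 4 -> legal
(4,7): flips 1 -> legal
(5,0): no bracket -> illegal
(5,1): flips 1 -> legal
(5,2): no bracket -> illegal
(5,3): flips 1 -> legal
(5,6): no bracket -> illegal
(5,7): flips 2 -> legal
(6,3): flips 2 -> legal
(6,6): flips 2 -> legal
(7,3): no bracket -> illegal
(7,4): flips 4 -> legal
(7,5): no bracket -> illegal

Answer: (2,3) (2,5) (2,7) (3,2) (4,0) (4,7) (5,1) (5,3) (5,7) (6,3) (6,6) (7,4)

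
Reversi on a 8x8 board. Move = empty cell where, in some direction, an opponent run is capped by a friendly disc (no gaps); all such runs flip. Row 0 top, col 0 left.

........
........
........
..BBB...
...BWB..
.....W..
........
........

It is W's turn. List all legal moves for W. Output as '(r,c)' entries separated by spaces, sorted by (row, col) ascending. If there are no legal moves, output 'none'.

Answer: (2,2) (2,4) (3,5) (4,2) (4,6)

Derivation:
(2,1): no bracket -> illegal
(2,2): flips 1 -> legal
(2,3): no bracket -> illegal
(2,4): flips 1 -> legal
(2,5): no bracket -> illegal
(3,1): no bracket -> illegal
(3,5): flips 1 -> legal
(3,6): no bracket -> illegal
(4,1): no bracket -> illegal
(4,2): flips 1 -> legal
(4,6): flips 1 -> legal
(5,2): no bracket -> illegal
(5,3): no bracket -> illegal
(5,4): no bracket -> illegal
(5,6): no bracket -> illegal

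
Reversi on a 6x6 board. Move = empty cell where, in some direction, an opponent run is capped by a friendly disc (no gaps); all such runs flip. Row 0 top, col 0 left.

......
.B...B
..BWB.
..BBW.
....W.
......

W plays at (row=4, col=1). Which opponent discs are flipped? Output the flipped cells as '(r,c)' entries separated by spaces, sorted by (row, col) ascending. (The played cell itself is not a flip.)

Dir NW: first cell '.' (not opp) -> no flip
Dir N: first cell '.' (not opp) -> no flip
Dir NE: opp run (3,2) capped by W -> flip
Dir W: first cell '.' (not opp) -> no flip
Dir E: first cell '.' (not opp) -> no flip
Dir SW: first cell '.' (not opp) -> no flip
Dir S: first cell '.' (not opp) -> no flip
Dir SE: first cell '.' (not opp) -> no flip

Answer: (3,2)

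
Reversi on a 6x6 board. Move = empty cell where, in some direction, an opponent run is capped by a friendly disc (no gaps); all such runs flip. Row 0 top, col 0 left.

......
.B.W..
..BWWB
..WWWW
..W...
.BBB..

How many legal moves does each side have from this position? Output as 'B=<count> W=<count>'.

-- B to move --
(0,2): no bracket -> illegal
(0,3): no bracket -> illegal
(0,4): flips 1 -> legal
(1,2): no bracket -> illegal
(1,4): no bracket -> illegal
(1,5): flips 3 -> legal
(2,1): no bracket -> illegal
(3,1): flips 1 -> legal
(4,1): no bracket -> illegal
(4,3): flips 1 -> legal
(4,4): flips 1 -> legal
(4,5): flips 1 -> legal
B mobility = 6
-- W to move --
(0,0): flips 2 -> legal
(0,1): no bracket -> illegal
(0,2): no bracket -> illegal
(1,0): no bracket -> illegal
(1,2): flips 1 -> legal
(1,4): no bracket -> illegal
(1,5): flips 1 -> legal
(2,0): no bracket -> illegal
(2,1): flips 1 -> legal
(3,1): flips 1 -> legal
(4,0): no bracket -> illegal
(4,1): no bracket -> illegal
(4,3): no bracket -> illegal
(4,4): no bracket -> illegal
(5,0): no bracket -> illegal
(5,4): no bracket -> illegal
W mobility = 5

Answer: B=6 W=5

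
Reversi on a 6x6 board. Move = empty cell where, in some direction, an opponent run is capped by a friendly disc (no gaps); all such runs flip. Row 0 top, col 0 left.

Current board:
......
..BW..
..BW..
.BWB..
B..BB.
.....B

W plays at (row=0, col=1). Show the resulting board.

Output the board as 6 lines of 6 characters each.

Answer: .W....
..WW..
..BW..
.BWB..
B..BB.
.....B

Derivation:
Place W at (0,1); scan 8 dirs for brackets.
Dir NW: edge -> no flip
Dir N: edge -> no flip
Dir NE: edge -> no flip
Dir W: first cell '.' (not opp) -> no flip
Dir E: first cell '.' (not opp) -> no flip
Dir SW: first cell '.' (not opp) -> no flip
Dir S: first cell '.' (not opp) -> no flip
Dir SE: opp run (1,2) capped by W -> flip
All flips: (1,2)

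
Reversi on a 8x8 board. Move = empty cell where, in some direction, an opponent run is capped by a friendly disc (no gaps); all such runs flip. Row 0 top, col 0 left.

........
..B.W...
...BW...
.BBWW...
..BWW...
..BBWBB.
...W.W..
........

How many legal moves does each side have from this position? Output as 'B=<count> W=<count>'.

-- B to move --
(0,3): no bracket -> illegal
(0,4): no bracket -> illegal
(0,5): flips 1 -> legal
(1,3): no bracket -> illegal
(1,5): flips 2 -> legal
(2,2): flips 2 -> legal
(2,5): flips 3 -> legal
(3,5): flips 3 -> legal
(4,5): flips 3 -> legal
(6,2): no bracket -> illegal
(6,4): no bracket -> illegal
(6,6): no bracket -> illegal
(7,2): no bracket -> illegal
(7,3): flips 1 -> legal
(7,4): flips 2 -> legal
(7,5): flips 1 -> legal
(7,6): flips 3 -> legal
B mobility = 10
-- W to move --
(0,1): flips 2 -> legal
(0,2): no bracket -> illegal
(0,3): no bracket -> illegal
(1,1): no bracket -> illegal
(1,3): flips 1 -> legal
(2,0): no bracket -> illegal
(2,1): flips 1 -> legal
(2,2): flips 1 -> legal
(3,0): flips 2 -> legal
(4,0): no bracket -> illegal
(4,1): flips 4 -> legal
(4,5): flips 1 -> legal
(4,6): no bracket -> illegal
(4,7): flips 1 -> legal
(5,1): flips 3 -> legal
(5,7): flips 2 -> legal
(6,1): flips 1 -> legal
(6,2): flips 1 -> legal
(6,4): no bracket -> illegal
(6,6): flips 1 -> legal
(6,7): no bracket -> illegal
W mobility = 13

Answer: B=10 W=13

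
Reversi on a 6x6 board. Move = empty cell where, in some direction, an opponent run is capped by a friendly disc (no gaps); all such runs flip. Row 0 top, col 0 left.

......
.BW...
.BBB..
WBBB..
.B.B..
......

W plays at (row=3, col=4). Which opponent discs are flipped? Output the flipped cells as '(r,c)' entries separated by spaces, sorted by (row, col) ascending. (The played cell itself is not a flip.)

Answer: (2,3) (3,1) (3,2) (3,3)

Derivation:
Dir NW: opp run (2,3) capped by W -> flip
Dir N: first cell '.' (not opp) -> no flip
Dir NE: first cell '.' (not opp) -> no flip
Dir W: opp run (3,3) (3,2) (3,1) capped by W -> flip
Dir E: first cell '.' (not opp) -> no flip
Dir SW: opp run (4,3), next='.' -> no flip
Dir S: first cell '.' (not opp) -> no flip
Dir SE: first cell '.' (not opp) -> no flip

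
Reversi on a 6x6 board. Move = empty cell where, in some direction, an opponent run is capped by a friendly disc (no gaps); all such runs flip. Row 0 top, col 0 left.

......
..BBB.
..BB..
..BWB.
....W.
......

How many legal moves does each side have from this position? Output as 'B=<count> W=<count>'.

Answer: B=3 W=5

Derivation:
-- B to move --
(2,4): no bracket -> illegal
(3,5): no bracket -> illegal
(4,2): no bracket -> illegal
(4,3): flips 1 -> legal
(4,5): no bracket -> illegal
(5,3): no bracket -> illegal
(5,4): flips 1 -> legal
(5,5): flips 2 -> legal
B mobility = 3
-- W to move --
(0,1): no bracket -> illegal
(0,2): no bracket -> illegal
(0,3): flips 2 -> legal
(0,4): no bracket -> illegal
(0,5): no bracket -> illegal
(1,1): flips 1 -> legal
(1,5): no bracket -> illegal
(2,1): no bracket -> illegal
(2,4): flips 1 -> legal
(2,5): no bracket -> illegal
(3,1): flips 1 -> legal
(3,5): flips 1 -> legal
(4,1): no bracket -> illegal
(4,2): no bracket -> illegal
(4,3): no bracket -> illegal
(4,5): no bracket -> illegal
W mobility = 5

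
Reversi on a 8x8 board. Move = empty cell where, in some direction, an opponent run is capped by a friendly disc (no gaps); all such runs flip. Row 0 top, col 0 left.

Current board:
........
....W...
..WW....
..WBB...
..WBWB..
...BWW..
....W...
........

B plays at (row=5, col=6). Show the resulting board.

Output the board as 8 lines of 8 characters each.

Answer: ........
....W...
..WW....
..WBB...
..WBWB..
...BBBB.
....W...
........

Derivation:
Place B at (5,6); scan 8 dirs for brackets.
Dir NW: first cell 'B' (not opp) -> no flip
Dir N: first cell '.' (not opp) -> no flip
Dir NE: first cell '.' (not opp) -> no flip
Dir W: opp run (5,5) (5,4) capped by B -> flip
Dir E: first cell '.' (not opp) -> no flip
Dir SW: first cell '.' (not opp) -> no flip
Dir S: first cell '.' (not opp) -> no flip
Dir SE: first cell '.' (not opp) -> no flip
All flips: (5,4) (5,5)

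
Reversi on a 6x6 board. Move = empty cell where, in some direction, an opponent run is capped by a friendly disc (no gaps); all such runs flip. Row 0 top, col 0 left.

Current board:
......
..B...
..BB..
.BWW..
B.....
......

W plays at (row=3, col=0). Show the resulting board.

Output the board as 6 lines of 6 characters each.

Answer: ......
..B...
..BB..
WWWW..
B.....
......

Derivation:
Place W at (3,0); scan 8 dirs for brackets.
Dir NW: edge -> no flip
Dir N: first cell '.' (not opp) -> no flip
Dir NE: first cell '.' (not opp) -> no flip
Dir W: edge -> no flip
Dir E: opp run (3,1) capped by W -> flip
Dir SW: edge -> no flip
Dir S: opp run (4,0), next='.' -> no flip
Dir SE: first cell '.' (not opp) -> no flip
All flips: (3,1)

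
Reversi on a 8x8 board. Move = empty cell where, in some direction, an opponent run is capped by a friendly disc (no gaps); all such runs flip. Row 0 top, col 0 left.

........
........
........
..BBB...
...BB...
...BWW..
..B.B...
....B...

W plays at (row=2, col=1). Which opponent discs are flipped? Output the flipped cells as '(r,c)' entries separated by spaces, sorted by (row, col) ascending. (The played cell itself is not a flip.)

Dir NW: first cell '.' (not opp) -> no flip
Dir N: first cell '.' (not opp) -> no flip
Dir NE: first cell '.' (not opp) -> no flip
Dir W: first cell '.' (not opp) -> no flip
Dir E: first cell '.' (not opp) -> no flip
Dir SW: first cell '.' (not opp) -> no flip
Dir S: first cell '.' (not opp) -> no flip
Dir SE: opp run (3,2) (4,3) capped by W -> flip

Answer: (3,2) (4,3)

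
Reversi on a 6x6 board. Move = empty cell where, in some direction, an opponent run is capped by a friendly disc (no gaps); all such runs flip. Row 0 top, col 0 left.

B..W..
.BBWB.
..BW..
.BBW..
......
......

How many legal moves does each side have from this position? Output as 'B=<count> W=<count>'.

-- B to move --
(0,2): no bracket -> illegal
(0,4): flips 1 -> legal
(2,4): flips 1 -> legal
(3,4): flips 2 -> legal
(4,2): no bracket -> illegal
(4,3): no bracket -> illegal
(4,4): flips 1 -> legal
B mobility = 4
-- W to move --
(0,1): flips 1 -> legal
(0,2): no bracket -> illegal
(0,4): no bracket -> illegal
(0,5): flips 1 -> legal
(1,0): flips 2 -> legal
(1,5): flips 1 -> legal
(2,0): no bracket -> illegal
(2,1): flips 2 -> legal
(2,4): no bracket -> illegal
(2,5): flips 1 -> legal
(3,0): flips 2 -> legal
(4,0): flips 2 -> legal
(4,1): flips 1 -> legal
(4,2): no bracket -> illegal
(4,3): no bracket -> illegal
W mobility = 9

Answer: B=4 W=9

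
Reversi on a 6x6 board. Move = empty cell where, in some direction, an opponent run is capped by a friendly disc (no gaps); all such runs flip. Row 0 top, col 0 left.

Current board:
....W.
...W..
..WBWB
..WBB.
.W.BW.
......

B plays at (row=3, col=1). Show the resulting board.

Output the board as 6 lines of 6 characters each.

Answer: ....W.
...W..
..WBWB
.BBBB.
.W.BW.
......

Derivation:
Place B at (3,1); scan 8 dirs for brackets.
Dir NW: first cell '.' (not opp) -> no flip
Dir N: first cell '.' (not opp) -> no flip
Dir NE: opp run (2,2) (1,3) (0,4), next=edge -> no flip
Dir W: first cell '.' (not opp) -> no flip
Dir E: opp run (3,2) capped by B -> flip
Dir SW: first cell '.' (not opp) -> no flip
Dir S: opp run (4,1), next='.' -> no flip
Dir SE: first cell '.' (not opp) -> no flip
All flips: (3,2)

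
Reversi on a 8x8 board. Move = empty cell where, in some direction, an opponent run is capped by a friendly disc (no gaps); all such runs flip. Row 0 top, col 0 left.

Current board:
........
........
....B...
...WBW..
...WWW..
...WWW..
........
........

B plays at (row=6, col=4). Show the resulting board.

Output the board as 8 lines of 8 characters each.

Answer: ........
........
....B...
...WBW..
...WBW..
...WBW..
....B...
........

Derivation:
Place B at (6,4); scan 8 dirs for brackets.
Dir NW: opp run (5,3), next='.' -> no flip
Dir N: opp run (5,4) (4,4) capped by B -> flip
Dir NE: opp run (5,5), next='.' -> no flip
Dir W: first cell '.' (not opp) -> no flip
Dir E: first cell '.' (not opp) -> no flip
Dir SW: first cell '.' (not opp) -> no flip
Dir S: first cell '.' (not opp) -> no flip
Dir SE: first cell '.' (not opp) -> no flip
All flips: (4,4) (5,4)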